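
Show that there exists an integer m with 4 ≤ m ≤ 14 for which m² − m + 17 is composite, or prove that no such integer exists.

The values for m = 4, 5, …, 14 are 29, 37, 47, 59, 73, 89, 107, 127, 149, 173, 199, and each of these is prime.
So no value in the range makes the expression composite.

There is no such integer m in that range.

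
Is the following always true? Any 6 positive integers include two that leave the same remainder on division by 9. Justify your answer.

No; for instance {15, 16, 17, 18, 19, 20} is a counterexample.

Try 6 consecutive integers, 15, 16, …, 20. Their remainders mod 9 are 6, 7, 8, 0, 1, 2 — pairwise different, as any 6 ≤ 9 consecutive integers have distinct residues.
So no two of them leave the same remainder on division by 9; the claim fails for this set.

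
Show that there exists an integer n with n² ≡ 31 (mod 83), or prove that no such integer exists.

n = 60

n = 60 works: 60² = 3600, and 3600 − 31 = 3569 = 43·83.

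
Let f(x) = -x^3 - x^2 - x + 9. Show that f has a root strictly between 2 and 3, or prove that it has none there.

f(2) = -5 and f(3) = -30, both negative.
The derivative f'(x) = -3x^2 - 2x - 1 is a quadratic with discriminant (-2)² − 4·(-3)·(-1) = -8 < 0; it never vanishes, so it is always negative (sign of the leading coefficient).
So f is strictly decreasing; between 2 and 3 its values lie between f(2) = -5 and f(3) = -30, all negative. Therefore f has no root in (2, 3).

No.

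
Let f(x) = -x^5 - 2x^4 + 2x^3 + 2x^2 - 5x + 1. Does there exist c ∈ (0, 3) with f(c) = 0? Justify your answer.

Yes, such a c exists.

f(0) = 1 and f(3) = -347, which have opposite signs.
Since f is a polynomial it is continuous on [0, 3].
By the Intermediate Value Theorem f must vanish at some point of (0, 3).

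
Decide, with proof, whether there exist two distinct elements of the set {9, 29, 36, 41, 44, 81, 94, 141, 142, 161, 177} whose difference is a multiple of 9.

9 mod 9 = 0 and 36 mod 9 = 0, so 36 − 9 = 27 = 3·9.

Yes: 9 and 36.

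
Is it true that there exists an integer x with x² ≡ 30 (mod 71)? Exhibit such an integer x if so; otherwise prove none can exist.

x = 39 works: 39² = 1521, and 1521 − 30 = 1491 = 21·71.

x = 39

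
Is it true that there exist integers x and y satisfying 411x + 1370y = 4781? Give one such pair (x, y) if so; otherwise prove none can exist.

No, no such integers exist.

gcd(411, 1370) = 137, so every integer of the form 411x + 1370y is a multiple of 137.
But 4781 is not a multiple of 137 (it leaves remainder 123).
Hence no integers x, y satisfy the equation.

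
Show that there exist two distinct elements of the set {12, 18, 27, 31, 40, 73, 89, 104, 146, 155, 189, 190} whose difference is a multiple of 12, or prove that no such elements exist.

Reduce each element modulo 12: 12↦0, 18↦6, 27↦3, 31↦7, 40↦4, 73↦1, 89↦5, 104↦8, 146↦2, 155↦11, 189↦9, 190↦10.
These 12 residues are pairwise different, hence no difference of two elements is divisible by 12.

There is no such pair.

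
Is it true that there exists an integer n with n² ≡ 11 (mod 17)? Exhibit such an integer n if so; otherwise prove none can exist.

No such integer exists.

Since (17 − n)² ≡ n² (mod 17), it suffices to square n = 0, 1, …, 8: the residues are 0, 1, 4, 9, 16, 8, 2, 15, 13.
The set of squares mod 17 is therefore {0, 1, 2, 4, 8, 9, 13, 15, 16}, which does not contain 11.
Therefore n² ≡ 11 (mod 17) has no solution.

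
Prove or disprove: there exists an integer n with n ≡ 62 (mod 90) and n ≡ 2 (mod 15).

Here gcd(90, 15) = 15, and both 62 and 2 leave remainder 2 mod 15, so the system is consistent.
The smallest candidate n = 62 works directly: 62 ≡ 2 (mod 15).
Check: 62 mod 90 = 62, 62 mod 15 = 2. ✓

n = 62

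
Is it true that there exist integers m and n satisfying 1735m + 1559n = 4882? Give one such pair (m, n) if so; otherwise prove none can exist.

m = 1321, n = -1467

1735 and 1559 are coprime, so 1735m + 1559n ranges over all of ℤ.
Euclidean algorithm: 1735 = 1·1559 + 176, 1559 = 8·176 + 151, 176 = 1·151 + 25, 151 = 6·25 + 1, 25 = 25·1 + 0.
Back-substituting, 1 = 151 − 6·25 = 151 − 6·(176 − 1·151) = −6·176 + 7·151 = −6·176 + 7·(1559 − 8·176) = 7·1559 − 62·176 = 7·1559 − 62·(1735 − 1·1559) = −62·1735 + 69·1559; that is, 1735·(-62) + 1559·69 = 1.
Multiplying through by 4882: m = (-62)·4882 = -302684, n = 69·4882 = 336858 is a solution.
Shifting by a multiple of (1559, −1735) keeps it a solution: m = -302684 + 195·1559 = 1321, n = 336858 − 195·1735 = -1467.
Check: 1735·1321 + 1559·(-1467) = 2291935 − 2287053 = 4882. ✓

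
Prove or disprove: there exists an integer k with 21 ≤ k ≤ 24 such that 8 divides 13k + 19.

No, no such integer k in that range exists.

The values of 13k + 19 for k = 21, 22, 23, 24 are 292, 305, 318, 331; reduced mod 8 these are 4, 1, 6, 3.
The residue 0 does not occur, so no k in [21, 24] makes 13k + 19 a multiple of 8.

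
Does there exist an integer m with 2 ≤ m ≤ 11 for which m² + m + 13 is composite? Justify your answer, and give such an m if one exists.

At m = 11: 11² + 11 + 13 = 145 = 5·29, which is composite.

m = 11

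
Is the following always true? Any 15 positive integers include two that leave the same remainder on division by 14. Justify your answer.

True.

There are exactly 14 possible remainders on division by 14.
With 15 integers and only 14 classes, the pigeonhole principle forces two of them, say a and b, into the same class.
That is, a and b leave the same remainder on division by 14, as claimed.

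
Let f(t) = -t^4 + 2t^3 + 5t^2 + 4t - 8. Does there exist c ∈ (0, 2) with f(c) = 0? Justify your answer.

f(0) = -8 and f(2) = 20, which have opposite signs.
Since f is a polynomial it is continuous on [0, 2].
So by the Intermediate Value Theorem there is a c strictly between 0 and 2 with f(c) = 0.

Yes, f has a root in the interval.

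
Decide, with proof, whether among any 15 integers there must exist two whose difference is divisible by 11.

There are exactly 11 possible remainders on division by 11.
Since 15 > 11, two of the 15 integers must share a residue class by the pigeonhole principle; call them a and b.
Equal remainders mean a − b ≡ 0 (mod 11), so 11 divides their difference.

Yes.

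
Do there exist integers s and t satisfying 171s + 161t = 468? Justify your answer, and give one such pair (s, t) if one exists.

s = 79, t = -81

Since gcd(171, 161) = 1, every integer is an integer combination of 171 and 161.
Run the Euclidean algorithm on 171 and 161: 171 = 1·161 + 10, 161 = 16·10 + 1, 10 = 10·1 + 0.
Back-substituting, 1 = 161 − 16·10 = 161 − 16·(171 − 1·161) = −16·171 + 17·161; that is, 171·(-16) + 161·17 = 1.
Scaling by 468 gives the particular solution (s, t) = (-7488, 7956).
Shifting by a multiple of (161, −171) keeps it a solution: s = -7488 + 47·161 = 79, t = 7956 − 47·171 = -81.
Indeed 171·79 + 161·(-81) = 13509 − 13041 = 468.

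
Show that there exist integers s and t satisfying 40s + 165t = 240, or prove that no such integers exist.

gcd(40, 165) = 5, and 5 divides 240, so integer solutions exist.
Dividing through by 5 reduces the equation to 8s + 33t = 48.
Run the Euclidean algorithm on 33 and 8: 33 = 4·8 + 1, 8 = 8·1 + 0.
Back-substituting, 1 = 33 − 4·8; that is, 8·(-4) + 33·1 = 1.
Scaling by 48 gives the particular solution (s, t) = (-192, 48).
Adding 6·33 to s and subtracting 6·8 from t gives the tidier solution (6, 0).
Indeed 40·6 + 165·0 = 240 + 0 = 240.

s = 6, t = 0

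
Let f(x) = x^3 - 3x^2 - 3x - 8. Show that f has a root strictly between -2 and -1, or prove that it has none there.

The endpoint values f(-2) = -22 and f(-1) = -9 are both negative. Claim: f(x) < 0 for every x in (-2, -1).
Substitute x = -1 − u, where 0 < u < 1 on the interval. Expanding, f(-1 − u) = -u^3 - 6u^2 - 6u - 9.
The nonzero coefficients here are all negative, so for u > 0 every term is negative (or zero), and the constant term -9 is strictly negative.
Therefore f(x) < 0 throughout (-2, -1), and f has no zero there.

No.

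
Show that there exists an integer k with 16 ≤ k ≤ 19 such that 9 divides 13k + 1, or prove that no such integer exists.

At k = 16, 13·16 + 1 = 209 ≡ 2 (mod 9), and each step in k adds 13 ≡ 4 (mod 9), giving residues 2, 6, 1, 5 for k = 16, 17, 18, 19.
None is 0, so 9 never divides 13k + 1 on this range.

No, no such integer k in that range exists.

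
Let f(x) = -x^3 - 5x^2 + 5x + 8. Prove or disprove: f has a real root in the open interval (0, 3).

f(0) = 8 and f(3) = -49, which have opposite signs.
As a polynomial, f is continuous on every closed interval.
By the Intermediate Value Theorem, f takes the value 0 somewhere in the open interval.

Yes, f has a root in the interval.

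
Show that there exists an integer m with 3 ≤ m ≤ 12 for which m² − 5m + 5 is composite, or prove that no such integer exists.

m = 10

At m = 10: 10² − 5·10 + 5 = 55 = 5·11, which is composite.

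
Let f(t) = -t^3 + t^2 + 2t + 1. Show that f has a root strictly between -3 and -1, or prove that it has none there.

No such root exists.

f(-3) = 31 and f(-1) = 1, both positive, so a sign-change argument is unavailable; we show f keeps this sign on the whole interval.
Shift to the endpoint -1: with t = -1 − u (0 < u < 2), one computes f(-1 − u) = u^3 + 4u^2 + 3u + 1.
The nonzero coefficients here are all positive, so for u > 0 every term is positive (or zero), and the constant term 1 is strictly positive.
So f is strictly positive on (-3, -1); no root exists in the interval.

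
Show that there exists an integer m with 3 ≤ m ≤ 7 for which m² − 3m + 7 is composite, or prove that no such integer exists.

m = 6

At m = 6: 6² − 3·6 + 7 = 25 = 5·5, which is composite.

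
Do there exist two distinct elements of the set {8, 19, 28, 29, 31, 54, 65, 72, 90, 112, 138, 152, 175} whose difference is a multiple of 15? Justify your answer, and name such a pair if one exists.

Residues mod 15: 8↦8, 19↦4, 28↦13, 29↦14, 31↦1, 54↦9, 65↦5, 72↦12, 90↦0, 112↦7, 138↦3, 152↦2, 175↦10.
No residue repeats among the 13 elements, so no pair has difference ≡ 0 (mod 15).

No, no such pair exists.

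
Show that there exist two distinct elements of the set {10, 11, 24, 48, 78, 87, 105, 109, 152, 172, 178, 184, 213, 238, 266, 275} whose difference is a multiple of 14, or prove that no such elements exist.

10 and 24 are such a pair.

10 mod 14 = 10 and 24 mod 14 = 10, so 24 − 10 = 14 = 1·14.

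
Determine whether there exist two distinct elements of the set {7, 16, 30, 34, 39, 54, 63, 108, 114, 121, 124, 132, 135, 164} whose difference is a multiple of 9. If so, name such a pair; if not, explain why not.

Reduce each element mod 9: 7↦7, 16↦7, 30↦3, 34↦7, 39↦3, 54↦0, 63↦0, 108↦0, 114↦6, 121↦4, 124↦7, 132↦6, 135↦0, 164↦2. The residue 7 repeats (at 7 and 16), and 16 − 7 = 9 = 1·9.

7 and 16 are such a pair.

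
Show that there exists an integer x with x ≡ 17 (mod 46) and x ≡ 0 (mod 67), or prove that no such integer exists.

The moduli 46 and 67 are coprime, so by the Chinese Remainder Theorem a unique solution modulo 3082 exists.
Any solution of the first congruence is x = 17 + 46t; substituting into the second, 46t ≡ 0 − 17 ≡ 50 (mod 67).
Invert 46 mod 67 by the Euclidean algorithm: 67 = 1·46 + 21, 46 = 2·21 + 4, 21 = 5·4 + 1, 4 = 4·1 + 0; back-substituting, 1 = 21 − 5·4 = 21 − 5·(46 − 2·21) = −5·46 + 11·21 = −5·46 + 11·(67 − 1·46) = 11·67 − 16·46. Hence 46·(-16) ≡ 1, so 46⁻¹ ≡ -16 ≡ 51 (mod 67).
Multiplying by 51: t ≡ 51·50 = 2550 ≡ 4 (mod 67).
With t = 4: x = 17 + 46·4 = 201.
Verify: 201 = 4·46 + 17 and 201 = 3·67 + 0. ✓

x = 201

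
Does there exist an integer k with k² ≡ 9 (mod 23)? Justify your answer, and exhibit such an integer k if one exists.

k = 3

Take k = 3. Then 3² = 9, and since 0 ≤ 9 < 23 this is already reduced: 3² ≡ 9 (mod 23).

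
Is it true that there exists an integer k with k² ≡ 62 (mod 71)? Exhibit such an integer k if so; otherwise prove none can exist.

No such integer exists.

Apply Euler's criterion with the prime 71: 62 is a quadratic residue iff 62^35 ≡ 1 (mod 71), and a non-residue iff it is ≡ −1.
Squaring successively (mod 71): 62^2 = 3844 ≡ 10; 62^4 ≡ 10² = 100 ≡ 29; 62^8 ≡ 29² = 841 ≡ 60; 62^16 ≡ 60² = 3600 ≡ 50; 62^32 ≡ 50² = 2500 ≡ 15.
Since 35 = 32 + 2 + 1, 62^35 ≡ 15 · 10 · 62; multiplying out mod 71: 15·10 = 150 ≡ 8, then 8·62 = 496 ≡ 70. Thus 62^35 ≡ 70 ≡ −1 (mod 71).
By Euler's criterion 62 is a quadratic non-residue mod 71: no k satisfies k² ≡ 62 (mod 71).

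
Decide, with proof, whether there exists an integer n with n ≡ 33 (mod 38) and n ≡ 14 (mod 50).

Reduce both congruences modulo 2, which divides 38 and 50: they say n ≡ 33 (mod 2) and n ≡ 14 (mod 2).
These are incompatible: 33 − 14 = 19 is not divisible by 2.
So no integer satisfies both congruences.

No, no such integer exists.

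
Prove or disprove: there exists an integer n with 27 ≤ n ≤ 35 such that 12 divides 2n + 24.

Scanning upward from n = 27 gives 78, 80, 82, none divisible by 12. Try n = 30: 2·30 + 24 = 84 = 7·12, which is divisible by 12.

n = 30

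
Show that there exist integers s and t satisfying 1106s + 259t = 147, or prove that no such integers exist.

s = 28, t = -119

gcd(1106, 259) = 7, and 7 divides 147, so integer solutions exist.
Dividing through by 7 reduces the equation to 158s + 37t = 21.
Run the Euclidean algorithm on 158 and 37: 158 = 4·37 + 10, 37 = 3·10 + 7, 10 = 1·7 + 3, 7 = 2·3 + 1, 3 = 3·1 + 0.
Working back up the chain: 1 = 7 − 2·3 = 7 − 2·(10 − 1·7) = −2·10 + 3·7 = −2·10 + 3·(37 − 3·10) = 3·37 − 11·10 = 3·37 − 11·(158 − 4·37) = −11·158 + 47·37. So 158·(-11) + 37·47 = 1.
Times 21: 158·(-231) + 37·987 = 21, so (-231, 987) solves it.
Shifting by a multiple of (37, −158) keeps it a solution: s = -231 + 7·37 = 28, t = 987 − 7·158 = -119.
Indeed 1106·28 + 259·(-119) = 30968 − 30821 = 147.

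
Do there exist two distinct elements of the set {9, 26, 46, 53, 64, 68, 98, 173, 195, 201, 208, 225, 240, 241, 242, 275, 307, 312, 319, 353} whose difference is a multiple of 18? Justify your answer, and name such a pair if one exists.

Reduce each element mod 18: 9↦9, 26↦8, 46↦10, 53↦17, 64↦10, 68↦14, 98↦8, 173↦11, 195↦15, 201↦3, 208↦10, 225↦9, 240↦6, 241↦7, 242↦8, 275↦5, 307↦1, 312↦6, 319↦13, 353↦11. The residue 9 repeats (at 9 and 225), and 225 − 9 = 216 = 12·18.

9 and 225 are such a pair.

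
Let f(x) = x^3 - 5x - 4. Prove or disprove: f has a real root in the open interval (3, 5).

The endpoint values f(3) = 8 and f(5) = 96 are both positive. Claim: f(x) > 0 for every x in (3, 5).
Shift to the endpoint 3: with x = 3 + u (0 < u < 2), one computes f(3 + u) = u^3 + 9u^2 + 22u + 8.
The nonzero coefficients here are all positive, so for u > 0 every term is positive (or zero), and the constant term 8 is strictly positive.
Therefore f(x) > 0 throughout (3, 5), and f has no zero there.

f has no root in that interval.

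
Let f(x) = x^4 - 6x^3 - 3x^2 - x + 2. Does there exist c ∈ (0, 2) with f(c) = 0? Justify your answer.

f(0) = 2 and f(2) = -44, which have opposite signs.
Since f is a polynomial it is continuous on [0, 2].
By the Intermediate Value Theorem f must vanish at some point of (0, 2).

Yes, f has a root in the interval.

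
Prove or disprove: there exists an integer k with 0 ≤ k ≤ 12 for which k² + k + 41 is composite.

No such integer k in that range exists.

The values for k = 0, 1, …, 12 are 41, 43, 47, 53, 61, 71, 83, 97, 113, 131, 151, 173, 197, and each of these is prime.
So no value in the range makes the expression composite.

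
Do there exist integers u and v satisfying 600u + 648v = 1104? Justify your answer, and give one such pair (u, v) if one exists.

u = 4, v = -2

gcd(600, 648) = 24, and 24 divides 1104, so integer solutions exist.
Dividing through by 24 reduces the equation to 25u + 27v = 46.
Euclidean algorithm: 27 = 1·25 + 2, 25 = 12·2 + 1, 2 = 2·1 + 0.
Unwinding: 1 = 25 − 12·2 = 25 − 12·(27 − 1·25) = −12·27 + 13·25, i.e. 25·13 + 27·(-12) = 1.
Times 46: 25·598 + 27·(-552) = 46, so (598, -552) solves it.
Shifting by a multiple of (27, −25) keeps it a solution: u = 598 − 22·27 = 4, v = -552 + 22·25 = -2.
Check: 600·4 + 648·(-2) = 2400 − 1296 = 1104. ✓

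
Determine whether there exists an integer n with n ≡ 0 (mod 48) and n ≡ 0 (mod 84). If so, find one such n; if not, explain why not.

n = 0

gcd(48, 84) = 12. A simultaneous solution exists iff 0 ≡ 0 (mod 12); here 0 mod 12 = 0 = 0 mod 12, so it does.
The smallest candidate n = 0 works directly: 0 ≡ 0 (mod 84).
Check: 0 mod 48 = 0, 0 mod 84 = 0. ✓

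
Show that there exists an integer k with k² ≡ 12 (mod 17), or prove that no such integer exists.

Computing k² mod 17 for k = 0, 1, …, 8 (enough, by the symmetry k ↦ 17 − k) gives 0, 1, 4, 9, 16, 8, 2, 15, 13.
So the quadratic residues mod 17 are {0, 1, 2, 4, 8, 9, 13, 15, 16}, and 12 is not among them.
Hence no integer k has k² ≡ 12 (mod 17).

There is no such integer.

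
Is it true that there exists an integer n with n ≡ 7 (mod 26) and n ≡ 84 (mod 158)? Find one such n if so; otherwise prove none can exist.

Reduce both congruences modulo 2, which divides 26 and 158: they say n ≡ 7 (mod 2) and n ≡ 84 (mod 2).
These are incompatible: 7 − 84 = -77 is not divisible by 2.
So no integer satisfies both congruences.

No, no such integer exists.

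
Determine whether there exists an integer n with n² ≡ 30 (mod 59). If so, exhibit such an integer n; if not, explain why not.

There is no such integer.

Apply Euler's criterion with the prime 59: 30 is a quadratic residue iff 30^29 ≡ 1 (mod 59), and a non-residue iff it is ≡ −1.
Repeated squaring mod 59: 30^2 = 900 ≡ 15; 30^4 ≡ 15² = 225 ≡ 48; 30^8 ≡ 48² = 2304 ≡ 3; 30^16 ≡ 3² = 9 ≡ 9.
Since 29 = 16 + 8 + 4 + 1, 30^29 ≡ 9 · 3 · 48 · 30; multiplying out mod 59: 9·3 = 27 ≡ 27, then 27·48 = 1296 ≡ 57, then 57·30 = 1710 ≡ 58. Thus 30^29 ≡ 58 ≡ −1 (mod 59).
The value −1 means 30 is a non-residue modulo 59, so n² ≡ 30 (mod 59) is impossible.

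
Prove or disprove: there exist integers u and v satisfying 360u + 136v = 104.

gcd(360, 136) = 8, and 8 divides 104, so integer solutions exist.
Dividing through by 8 reduces the equation to 45u + 17v = 13.
Euclidean algorithm: 45 = 2·17 + 11, 17 = 1·11 + 6, 11 = 1·6 + 5, 6 = 1·5 + 1, 5 = 5·1 + 0.
Back-substituting, 1 = 6 − 1·5 = 6 − (11 − 1·6) = −11 + 2·6 = −11 + 2·(17 − 1·11) = 2·17 − 3·11 = 2·17 − 3·(45 − 2·17) = −3·45 + 8·17; that is, 45·(-3) + 17·8 = 1.
Scaling by 13 gives the particular solution (u, v) = (-39, 104).
Shifting by a multiple of (17, −45) keeps it a solution: u = -39 + 3·17 = 12, v = 104 − 3·45 = -31.
Indeed 360·12 + 136·(-31) = 4320 − 4216 = 104.

u = 12, v = -31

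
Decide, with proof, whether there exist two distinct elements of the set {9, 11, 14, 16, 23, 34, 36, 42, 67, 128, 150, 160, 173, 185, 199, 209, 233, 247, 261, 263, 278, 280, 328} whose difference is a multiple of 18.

The pair (9, 261) works.

Both 9 and 261 leave remainder 9 on division by 18; their difference 252 = 14·18 is a multiple of 18.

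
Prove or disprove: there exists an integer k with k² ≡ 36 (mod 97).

Take k = 91. Then 91² = 8281 = 85·97 + 36, so 91² ≡ 36 (mod 97).

k = 91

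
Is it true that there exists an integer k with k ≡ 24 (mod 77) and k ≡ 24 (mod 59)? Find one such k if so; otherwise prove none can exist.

Since 77 and 59 share no common factor, CRT says the pair of congruences has a solution (unique mod 4543).
Any solution of the first congruence is k = 24 + 77t; substituting into the second, 77t ≡ 24 − 24 ≡ 0 (mod 59).
77 ≡ 18 (mod 59), so this reads 18t ≡ 0 (mod 59). t = 0 satisfies this.
Taking t = 0 gives k = 24 + 77·0 = 24.
Indeed 24 ≡ 24 (mod 77) and 24 ≡ 24 (mod 59).

k = 24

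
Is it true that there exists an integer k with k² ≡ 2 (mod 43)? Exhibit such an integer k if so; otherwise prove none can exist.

Apply Euler's criterion with the prime 43: 2 is a quadratic residue iff 2^21 ≡ 1 (mod 43), and a non-residue iff it is ≡ −1.
Repeated squaring mod 43: 2^2 = 4 ≡ 4; 2^4 ≡ 4² = 16 ≡ 16; 2^8 ≡ 16² = 256 ≡ 41; 2^16 ≡ 41² = 1681 ≡ 4.
Since 21 = 16 + 4 + 1, 2^21 ≡ 4 · 16 · 2; multiplying out mod 43: 4·16 = 64 ≡ 21, then 21·2 = 42 ≡ 42. Thus 2^21 ≡ 42 ≡ −1 (mod 43).
The value −1 means 2 is a non-residue modulo 43, so k² ≡ 2 (mod 43) is impossible.

No, no such integer exists.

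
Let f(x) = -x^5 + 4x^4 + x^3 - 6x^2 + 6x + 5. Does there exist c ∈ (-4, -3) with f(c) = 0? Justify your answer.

No.

The endpoint values f(-4) = 1869 and f(-3) = 473 are both positive. Claim: f(x) > 0 for every x in (-4, -3).
Substitute x = -3 − u, where 0 < u < 1 on the interval. Expanding, f(-3 − u) = u^5 + 19u^4 + 137u^3 + 471u^2 + 768u + 473.
The nonzero coefficients here are all positive, so for u > 0 every term is positive (or zero), and the constant term 473 is strictly positive.
So f is strictly positive on (-4, -3); no root exists in the interval.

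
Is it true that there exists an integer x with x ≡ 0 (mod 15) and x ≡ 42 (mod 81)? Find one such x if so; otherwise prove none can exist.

gcd(15, 81) = 3. A simultaneous solution exists iff 0 ≡ 42 (mod 3); here 0 mod 3 = 0 = 42 mod 3, so it does.
Put x = 0 + 15t, so we need 15t ≡ 42 (mod 81), equivalently (divide by 3) 5t ≡ 14 (mod 27).
Since 5·11 = 55 = 2·27 + 1, the inverse of 5 mod 27 is 11.
Therefore t ≡ 11·14 = 154 ≡ 19 (mod 27).
Then x = 0 + 15·19 = 285.
Check: 285 mod 15 = 0, 285 mod 81 = 42. ✓

x = 285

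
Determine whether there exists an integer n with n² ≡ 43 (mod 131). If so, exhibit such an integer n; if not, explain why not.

n = 49

n = 49 works: 49² = 2401, and 2401 − 43 = 2358 = 18·131.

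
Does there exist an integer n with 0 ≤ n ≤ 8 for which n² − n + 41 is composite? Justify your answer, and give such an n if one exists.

The values for n = 0, 1, …, 8 are 41, 41, 43, 47, 53, 61, 71, 83, 97, and each of these is prime.
So no value in the range makes the expression composite.

There is no such integer n in that range.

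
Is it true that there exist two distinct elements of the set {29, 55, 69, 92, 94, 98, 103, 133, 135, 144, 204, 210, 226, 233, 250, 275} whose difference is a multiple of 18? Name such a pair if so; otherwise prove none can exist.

No such pair exists.

Two integers differ by a multiple of 18 exactly when they have the same residue mod 18. The residues are 29↦11, 55↦1, 69↦15, 92↦2, 94↦4, 98↦8, 103↦13, 133↦7, 135↦9, 144↦0, 204↦6, 210↦12, 226↦10, 233↦17, 250↦16, 275↦5.
These 16 residues are pairwise different, hence no difference of two elements is divisible by 18.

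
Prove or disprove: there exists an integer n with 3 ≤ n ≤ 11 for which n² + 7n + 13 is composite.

n = 4

At n = 4: 4² + 7·4 + 13 = 57 = 3·19, which is composite.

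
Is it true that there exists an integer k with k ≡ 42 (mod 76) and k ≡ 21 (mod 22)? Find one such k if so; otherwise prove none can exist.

There is no such integer.

gcd(76, 22) = 2. If k ≡ 42 (mod 76) and k ≡ 21 (mod 22), then k ≡ 42 (mod 2) and k ≡ 21 (mod 2).
These are incompatible: 42 − 21 = 21 is not divisible by 2.
So no integer satisfies both congruences.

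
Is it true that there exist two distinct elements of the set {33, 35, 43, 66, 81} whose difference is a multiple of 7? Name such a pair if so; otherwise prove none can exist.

Residues mod 7: 33↦5, 35↦0, 43↦1, 66↦3, 81↦4.
These 5 residues are pairwise different, hence no difference of two elements is divisible by 7.

No such pair exists.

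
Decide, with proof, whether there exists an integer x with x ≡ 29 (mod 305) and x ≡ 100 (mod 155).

No such integer exists.

Reduce both congruences modulo 5, which divides 305 and 155: they say x ≡ 29 (mod 5) and x ≡ 100 (mod 5).
However 29 ≡ 4 and 100 ≡ 0 (mod 5), and 4 ≠ 0.
Therefore no such x exists.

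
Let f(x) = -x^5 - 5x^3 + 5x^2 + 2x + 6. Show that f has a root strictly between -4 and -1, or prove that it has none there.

The endpoint values f(-4) = 1422 and f(-1) = 15 are both positive. Claim: f(x) > 0 for every x in (-4, -1).
Shift to the endpoint -1: with x = -1 − u (0 < u < 3), one computes f(-1 − u) = u^5 + 5u^4 + 15u^3 + 30u^2 + 28u + 15.
All 6 nonzero coefficients of this polynomial in u are positive; hence for u > 0 the value is a sum of positive terms (the constant 15 among them).
So f is strictly positive on (-4, -1); no root exists in the interval.

No such root exists.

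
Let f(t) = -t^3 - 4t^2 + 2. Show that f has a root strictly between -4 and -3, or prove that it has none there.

Yes, f has a root in the interval.

f(-4) = 2 and f(-3) = -7, which have opposite signs.
As a polynomial, f is continuous on every closed interval.
By the Intermediate Value Theorem, f takes the value 0 somewhere in the open interval.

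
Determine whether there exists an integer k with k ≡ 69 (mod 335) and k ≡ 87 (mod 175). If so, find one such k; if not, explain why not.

Both moduli are multiples of 5 = gcd(335, 175), so any solution would satisfy k ≡ 69 and k ≡ 87 modulo 5 simultaneously.
These are incompatible: 69 − 87 = -18 is not divisible by 5.
So no integer satisfies both congruences.

No, no such integer exists.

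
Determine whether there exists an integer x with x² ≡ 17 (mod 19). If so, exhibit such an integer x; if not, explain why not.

Take x = 13. Then 13² = 169 = 8·19 + 17, so 13² ≡ 17 (mod 19).

x = 13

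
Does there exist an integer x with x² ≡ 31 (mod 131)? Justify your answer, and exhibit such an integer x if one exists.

No, no such integer exists.

131 is prime, so by Euler's criterion 31 is a square mod 131 iff 31^((131−1)/2) = 31^65 ≡ 1 (mod 131).
Squaring successively (mod 131): 31^2 = 961 ≡ 44; 31^4 ≡ 44² = 1936 ≡ 102; 31^8 ≡ 102² = 10404 ≡ 55; 31^16 ≡ 55² = 3025 ≡ 12; 31^32 ≡ 12² = 144 ≡ 13; 31^64 ≡ 13² = 169 ≡ 38.
Since 65 = 64 + 1, 31^65 ≡ 38 · 31; multiplying out mod 131: 38·31 = 1178 ≡ 130. Thus 31^65 ≡ 130 ≡ −1 (mod 131).
By Euler's criterion 31 is a quadratic non-residue mod 131: no x satisfies x² ≡ 31 (mod 131).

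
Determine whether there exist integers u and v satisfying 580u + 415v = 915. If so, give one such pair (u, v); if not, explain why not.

Since gcd(580, 415) = 5 and 915 = 5·183, Bézout's identity guarantees a solution.
Dividing through by 5 reduces the equation to 116u + 83v = 183.
Dividing repeatedly: 116 = 1·83 + 33, 83 = 2·33 + 17, 33 = 1·17 + 16, 17 = 1·16 + 1, 16 = 16·1 + 0.
Back-substituting, 1 = 17 − 1·16 = 17 − (33 − 1·17) = −33 + 2·17 = −33 + 2·(83 − 2·33) = 2·83 − 5·33 = 2·83 − 5·(116 − 1·83) = −5·116 + 7·83; that is, 116·(-5) + 83·7 = 1.
Scaling by 183 gives the particular solution (u, v) = (-915, 1281).
Adding 12·83 to u and subtracting 12·116 from v gives the tidier solution (81, -111).
Check: 580·81 + 415·(-111) = 46980 − 46065 = 915. ✓

u = 81, v = -111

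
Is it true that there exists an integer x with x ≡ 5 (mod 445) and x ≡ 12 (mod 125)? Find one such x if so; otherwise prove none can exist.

Reduce both congruences modulo 5, which divides 445 and 125: they say x ≡ 5 (mod 5) and x ≡ 12 (mod 5).
These are incompatible: 5 − 12 = -7 is not divisible by 5.
Hence the system has no solution.

No such integer exists.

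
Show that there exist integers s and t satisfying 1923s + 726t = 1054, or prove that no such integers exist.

No, no such integers exist.

gcd(1923, 726) = 3, so every integer of the form 1923s + 726t is a multiple of 3.
But 1054 is not a multiple of 3 (it leaves remainder 1).
Therefore 1923s + 726t = 1054 has no solution in integers.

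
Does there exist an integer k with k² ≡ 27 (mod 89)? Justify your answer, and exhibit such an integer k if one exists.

There is no such integer.

89 is prime, so by Euler's criterion 27 is a square mod 89 iff 27^((89−1)/2) = 27^44 ≡ 1 (mod 89).
Squaring successively (mod 89): 27^2 = 729 ≡ 17; 27^4 ≡ 17² = 289 ≡ 22; 27^8 ≡ 22² = 484 ≡ 39; 27^16 ≡ 39² = 1521 ≡ 8; 27^32 ≡ 8² = 64 ≡ 64.
Since 44 = 32 + 8 + 4, 27^44 ≡ 64 · 39 · 22; multiplying out mod 89: 64·39 = 2496 ≡ 4, then 4·22 = 88 ≡ 88. Thus 27^44 ≡ 88 ≡ −1 (mod 89).
The value −1 means 27 is a non-residue modulo 89, so k² ≡ 27 (mod 89) is impossible.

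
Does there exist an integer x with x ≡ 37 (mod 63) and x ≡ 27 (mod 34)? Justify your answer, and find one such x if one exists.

Since 63 and 34 share no common factor, CRT says the pair of congruences has a solution (unique mod 2142).
Write x = 37 + 63t and require 37 + 63t ≡ 27 (mod 34), i.e. 63t ≡ 24 (mod 34).
63 ≡ 29 (mod 34), so this reads 29t ≡ 24 (mod 34). To invert 29 modulo 34: 34 = 1·29 + 5, 29 = 5·5 + 4, 5 = 1·4 + 1, 4 = 4·1 + 0, and unwinding, 1 = 5 − 1·4 = 5 − (29 − 5·5) = −29 + 6·5 = −29 + 6·(34 − 1·29) = 6·34 − 7·29. Thus 29⁻¹ ≡ -7 ≡ 27 (mod 34).
Therefore t ≡ 27·24 = 648 ≡ 2 (mod 34).
Taking t = 2 gives x = 37 + 63·2 = 163.
Verify: 163 = 2·63 + 37 and 163 = 4·34 + 27. ✓

x = 163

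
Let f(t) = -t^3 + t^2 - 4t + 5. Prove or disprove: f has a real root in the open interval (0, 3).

Yes, f has a root in the interval.

f(0) = 5 and f(3) = -25, which have opposite signs.
f is continuous everywhere (it is a polynomial), in particular on [0, 3].
By the Intermediate Value Theorem f must vanish at some point of (0, 3).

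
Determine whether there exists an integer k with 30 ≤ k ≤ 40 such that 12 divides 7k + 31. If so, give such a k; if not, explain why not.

k = 35

Scanning upward from k = 30 gives 241, 248, 255, 262, 269, none divisible by 12. At k = 35 we get 7·35 + 31 = 276, and 276 = 12·23.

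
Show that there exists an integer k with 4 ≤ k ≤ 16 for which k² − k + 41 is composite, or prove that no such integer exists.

The values for k = 4, 5, …, 16 are 53, 61, 71, 83, 97, 113, 131, 151, 173, 197, 223, 251, 281, and each of these is prime.
So no value in the range makes the expression composite.

No such integer k in that range exists.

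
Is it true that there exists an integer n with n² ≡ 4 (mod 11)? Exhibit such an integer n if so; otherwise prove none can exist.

n = 9 works: 9² = 81, and 81 − 4 = 77 = 7·11.

n = 9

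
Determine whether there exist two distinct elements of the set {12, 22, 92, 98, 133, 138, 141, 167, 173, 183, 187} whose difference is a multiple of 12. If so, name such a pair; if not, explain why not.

No such pair exists.

Reduce each element modulo 12: 12↦0, 22↦10, 92↦8, 98↦2, 133↦1, 138↦6, 141↦9, 167↦11, 173↦5, 183↦3, 187↦7.
No residue repeats among the 11 elements, so no pair has difference ≡ 0 (mod 12).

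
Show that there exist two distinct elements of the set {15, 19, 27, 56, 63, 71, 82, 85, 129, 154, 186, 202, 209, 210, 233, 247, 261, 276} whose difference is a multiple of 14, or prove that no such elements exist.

Reduce each element mod 14: 15↦1, 19↦5, 27↦13, 56↦0, 63↦7, 71↦1, 82↦12, 85↦1, 129↦3, 154↦0, 186↦4, 202↦6, 209↦13, 210↦0, 233↦9, 247↦9, 261↦9, 276↦10. The residue 1 repeats (at 15 and 71), and 71 − 15 = 56 = 4·14.

15 and 71 are such a pair.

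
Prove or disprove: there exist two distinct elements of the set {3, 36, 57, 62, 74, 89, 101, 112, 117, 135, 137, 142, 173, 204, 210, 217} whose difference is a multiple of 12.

The pair (3, 135) works.

3 mod 12 = 3 and 135 mod 12 = 3, so 135 − 3 = 132 = 11·12.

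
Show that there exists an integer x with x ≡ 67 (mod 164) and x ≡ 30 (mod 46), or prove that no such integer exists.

There is no such integer.

Reduce both congruences modulo 2, which divides 164 and 46: they say x ≡ 67 (mod 2) and x ≡ 30 (mod 2).
However 67 ≡ 1 and 30 ≡ 0 (mod 2), and 1 ≠ 0.
So no integer satisfies both congruences.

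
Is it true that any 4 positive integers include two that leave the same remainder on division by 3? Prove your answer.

True.

Each integer lies in one of the 3 residue classes modulo 3.
Placing 4 integers into 3 classes, some class receives at least two — say a and b.
That is, a and b leave the same remainder on division by 3, as claimed.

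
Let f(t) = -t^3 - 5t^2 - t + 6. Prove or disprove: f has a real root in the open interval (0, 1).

f(0) = 6 and f(1) = -1, which have opposite signs.
As a polynomial, f is continuous on every closed interval.
By the Intermediate Value Theorem, f takes the value 0 somewhere in the open interval.

Such a root exists.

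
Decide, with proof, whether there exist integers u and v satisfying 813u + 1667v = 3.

u = 935, v = -456

813 and 1667 are coprime, so 813u + 1667v ranges over all of ℤ.
Dividing repeatedly: 1667 = 2·813 + 41, 813 = 19·41 + 34, 41 = 1·34 + 7, 34 = 4·7 + 6, 7 = 1·6 + 1, 6 = 6·1 + 0.
Unwinding: 1 = 7 − 1·6 = 7 − (34 − 4·7) = −34 + 5·7 = −34 + 5·(41 − 1·34) = 5·41 − 6·34 = 5·41 − 6·(813 − 19·41) = −6·813 + 119·41 = −6·813 + 119·(1667 − 2·813) = 119·1667 − 244·813, i.e. 813·(-244) + 1667·119 = 1.
Times 3: 813·(-732) + 1667·357 = 3, so (-732, 357) solves it.
Adding 1·1667 to u and subtracting 1·813 from v gives the tidier solution (935, -456).
Check: 813·935 + 1667·(-456) = 760155 − 760152 = 3. ✓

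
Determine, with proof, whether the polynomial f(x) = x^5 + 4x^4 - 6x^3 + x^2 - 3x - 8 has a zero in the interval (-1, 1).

f(-1) = 5 and f(1) = -11, which have opposite signs.
f is continuous everywhere (it is a polynomial), in particular on [-1, 1].
By the Intermediate Value Theorem f must vanish at some point of (-1, 1).

Such a root exists.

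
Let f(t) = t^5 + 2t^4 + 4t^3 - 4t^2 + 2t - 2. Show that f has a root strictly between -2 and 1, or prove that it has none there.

f(-2) = -54 and f(1) = 3, which have opposite signs.
f is continuous everywhere (it is a polynomial), in particular on [-2, 1].
By the Intermediate Value Theorem f must vanish at some point of (-2, 1).

Such a root exists.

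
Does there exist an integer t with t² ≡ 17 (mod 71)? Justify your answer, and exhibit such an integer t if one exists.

71 is prime, so by Euler's criterion 17 is a square mod 71 iff 17^((71−1)/2) = 17^35 ≡ 1 (mod 71).
Repeated squaring mod 71: 17^2 = 289 ≡ 5; 17^4 ≡ 5² = 25 ≡ 25; 17^8 ≡ 25² = 625 ≡ 57; 17^16 ≡ 57² = 3249 ≡ 54; 17^32 ≡ 54² = 2916 ≡ 5.
Since 35 = 32 + 2 + 1, 17^35 ≡ 5 · 5 · 17; multiplying out mod 71: 5·5 = 25 ≡ 25, then 25·17 = 425 ≡ 70. Thus 17^35 ≡ 70 ≡ −1 (mod 71).
By Euler's criterion 17 is a quadratic non-residue mod 71: no t satisfies t² ≡ 17 (mod 71).

No, no such integer exists.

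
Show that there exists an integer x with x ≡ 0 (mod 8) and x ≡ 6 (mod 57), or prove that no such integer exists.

x = 120

gcd(8, 57) = 1, so the Chinese Remainder Theorem guarantees exactly one residue class mod 456 satisfying both.
Any solution of the first congruence is x = 0 + 8t; substituting into the second, 8t ≡ 6 − 0 ≡ 6 (mod 57).
To invert 8 modulo 57: 57 = 7·8 + 1, 8 = 8·1 + 0, and unwinding, 1 = 57 − 7·8. Thus 8⁻¹ ≡ -7 ≡ 50 (mod 57).
Multiplying by 50: t ≡ 50·6 = 300 ≡ 15 (mod 57).
Taking t = 15 gives x = 0 + 8·15 = 120.
Check: 120 mod 8 = 0, 120 mod 57 = 6. ✓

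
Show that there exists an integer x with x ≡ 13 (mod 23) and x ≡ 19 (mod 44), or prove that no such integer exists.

x = 151

Since 23 and 44 share no common factor, CRT says the pair of congruences has a solution (unique mod 1012).
Any solution of the first congruence is x = 13 + 23t; substituting into the second, 23t ≡ 19 − 13 ≡ 6 (mod 44).
To invert 23 modulo 44: 44 = 1·23 + 21, 23 = 1·21 + 2, 21 = 10·2 + 1, 2 = 2·1 + 0, and unwinding, 1 = 21 − 10·2 = 21 − 10·(23 − 1·21) = −10·23 + 11·21 = −10·23 + 11·(44 − 1·23) = 11·44 − 21·23. Thus 23⁻¹ ≡ -21 ≡ 23 (mod 44).
Therefore t ≡ 23·6 = 138 ≡ 6 (mod 44).
With t = 6: x = 13 + 23·6 = 151.
Check: 151 mod 23 = 13, 151 mod 44 = 19. ✓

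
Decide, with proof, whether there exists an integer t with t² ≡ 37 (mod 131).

There is no such integer.

Apply Euler's criterion with the prime 131: 37 is a quadratic residue iff 37^65 ≡ 1 (mod 131), and a non-residue iff it is ≡ −1.
Squaring successively (mod 131): 37^2 = 1369 ≡ 59; 37^4 ≡ 59² = 3481 ≡ 75; 37^8 ≡ 75² = 5625 ≡ 123; 37^16 ≡ 123² = 15129 ≡ 64; 37^32 ≡ 64² = 4096 ≡ 35; 37^64 ≡ 35² = 1225 ≡ 46.
Since 65 = 64 + 1, 37^65 ≡ 46 · 37; multiplying out mod 131: 46·37 = 1702 ≡ 130. Thus 37^65 ≡ 130 ≡ −1 (mod 131).
The value −1 means 37 is a non-residue modulo 131, so t² ≡ 37 (mod 131) is impossible.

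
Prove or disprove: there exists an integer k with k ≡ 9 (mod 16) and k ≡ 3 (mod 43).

Since 16 and 43 share no common factor, CRT says the pair of congruences has a solution (unique mod 688).
Any solution of the first congruence is k = 9 + 16t; substituting into the second, 16t ≡ 3 − 9 ≡ 37 (mod 43).
To invert 16 modulo 43: 43 = 2·16 + 11, 16 = 1·11 + 5, 11 = 2·5 + 1, 5 = 5·1 + 0, and unwinding, 1 = 11 − 2·5 = 11 − 2·(16 − 1·11) = −2·16 + 3·11 = −2·16 + 3·(43 − 2·16) = 3·43 − 8·16. Thus 16⁻¹ ≡ -8 ≡ 35 (mod 43).
Multiplying by 35: t ≡ 35·37 = 1295 ≡ 5 (mod 43).
With t = 5: k = 9 + 16·5 = 89.
Verify: 89 = 5·16 + 9 and 89 = 2·43 + 3. ✓

k = 89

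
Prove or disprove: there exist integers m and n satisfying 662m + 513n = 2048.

662 and 513 are coprime, so 662m + 513n ranges over all of ℤ.
Run the Euclidean algorithm on 662 and 513: 662 = 1·513 + 149, 513 = 3·149 + 66, 149 = 2·66 + 17, 66 = 3·17 + 15, 17 = 1·15 + 2, 15 = 7·2 + 1, 2 = 2·1 + 0.
Unwinding: 1 = 15 − 7·2 = 15 − 7·(17 − 1·15) = −7·17 + 8·15 = −7·17 + 8·(66 − 3·17) = 8·66 − 31·17 = 8·66 − 31·(149 − 2·66) = −31·149 + 70·66 = −31·149 + 70·(513 − 3·149) = 70·513 − 241·149 = 70·513 − 241·(662 − 1·513) = −241·662 + 311·513, i.e. 662·(-241) + 513·311 = 1.
Times 2048: 662·(-493568) + 513·636928 = 2048, so (-493568, 636928) solves it.
The general solution is m = -493568 + 513k, n = 636928 − 662k; taking k = 963 gives the smaller pair m = 451, n = -578.
Check: 662·451 + 513·(-578) = 298562 − 296514 = 2048. ✓

m = 451, n = -578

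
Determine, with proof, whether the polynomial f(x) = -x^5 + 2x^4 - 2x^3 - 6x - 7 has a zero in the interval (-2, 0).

f(-2) = 85 and f(0) = -7, which have opposite signs.
Since f is a polynomial it is continuous on [-2, 0].
By the Intermediate Value Theorem, f takes the value 0 somewhere in the open interval.

Such a root exists.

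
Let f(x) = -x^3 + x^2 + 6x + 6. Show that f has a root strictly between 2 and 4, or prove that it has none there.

Yes, f has a root in the interval.

f(2) = 14 and f(4) = -18, which have opposite signs.
As a polynomial, f is continuous on every closed interval.
By the Intermediate Value Theorem f must vanish at some point of (2, 4).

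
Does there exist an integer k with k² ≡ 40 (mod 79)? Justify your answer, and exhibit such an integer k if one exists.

k = 35

Take k = 35. Then 35² = 1225 = 15·79 + 40, so 35² ≡ 40 (mod 79).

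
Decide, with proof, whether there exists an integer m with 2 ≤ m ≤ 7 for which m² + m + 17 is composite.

No such integer m in that range exists.

The values for m = 2, 3, …, 7 are 23, 29, 37, 47, 59, 73, and each of these is prime.
So no value in the range makes the expression composite.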